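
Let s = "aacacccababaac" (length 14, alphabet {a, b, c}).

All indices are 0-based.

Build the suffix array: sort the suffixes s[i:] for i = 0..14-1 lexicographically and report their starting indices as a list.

rank | idx | suffix
   0 |  11 | aac
   1 |   0 | aacacccababaac
   2 |   9 | abaac
   3 |   7 | ababaac
   4 |  12 | ac
   5 |   1 | acacccababaac
   6 |   3 | acccababaac
   7 |  10 | baac
   8 |   8 | babaac
   9 |  13 | c
  10 |   6 | cababaac
  11 |   2 | cacccababaac
  12 |   5 | ccababaac
  13 |   4 | cccababaac

[11, 0, 9, 7, 12, 1, 3, 10, 8, 13, 6, 2, 5, 4]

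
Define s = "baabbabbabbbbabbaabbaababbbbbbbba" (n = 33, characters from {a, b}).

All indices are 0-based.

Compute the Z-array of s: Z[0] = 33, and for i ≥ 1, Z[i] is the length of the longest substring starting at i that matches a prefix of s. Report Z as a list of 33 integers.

Z[0]=33
i=1: outside box; Z[1]=0
i=2: outside box; Z[2]=0
i=3: outside box; Z[3]=1 scan→box=[3,4)
i=4: outside box; Z[4]=2 scan→box=[4,6)
i=5: min(r-i=1, Z[1]=0)=0; Z[5]=0
i=6: outside box; Z[6]=1 scan→box=[6,7)
i=7: outside box; Z[7]=2 scan→box=[7,9)
i=8: min(r-i=1, Z[1]=0)=0; Z[8]=0
i=9: outside box; Z[9]=1 scan→box=[9,10)
i=10: outside box; Z[10]=1 scan→box=[10,11)
i=11: outside box; Z[11]=1 scan→box=[11,12)
i=12: outside box; Z[12]=2 scan→box=[12,14)
i=13: min(r-i=1, Z[1]=0)=0; Z[13]=0
i=14: outside box; Z[14]=1 scan→box=[14,15)
i=15: outside box; Z[15]=6 scan→box=[15,21)
i=16: min(r-i=5, Z[1]=0)=0; Z[16]=0
i=17: min(r-i=4, Z[2]=0)=0; Z[17]=0
i=18: min(r-i=3, Z[3]=1)=1; Z[18]=1
i=19: min(r-i=2, Z[4]=2)=2; Z[19]=4 scan→box=[19,23)
i=20: min(r-i=3, Z[1]=0)=0; Z[20]=0
i=21: min(r-i=2, Z[2]=0)=0; Z[21]=0
i=22: min(r-i=1, Z[3]=1)=1; Z[22]=2 scan→box=[22,24)
i=23: min(r-i=1, Z[1]=0)=0; Z[23]=0
i=24: outside box; Z[24]=1 scan→box=[24,25)
i=25: outside box; Z[25]=1 scan→box=[25,26)
i=26: outside box; Z[26]=1 scan→box=[26,27)
i=27: outside box; Z[27]=1 scan→box=[27,28)
i=28: outside box; Z[28]=1 scan→box=[28,29)
i=29: outside box; Z[29]=1 scan→box=[29,30)
i=30: outside box; Z[30]=1 scan→box=[30,31)
i=31: outside box; Z[31]=2 scan→box=[31,33)
i=32: min(r-i=1, Z[1]=0)=0; Z[32]=0

[33, 0, 0, 1, 2, 0, 1, 2, 0, 1, 1, 1, 2, 0, 1, 6, 0, 0, 1, 4, 0, 0, 2, 0, 1, 1, 1, 1, 1, 1, 1, 2, 0]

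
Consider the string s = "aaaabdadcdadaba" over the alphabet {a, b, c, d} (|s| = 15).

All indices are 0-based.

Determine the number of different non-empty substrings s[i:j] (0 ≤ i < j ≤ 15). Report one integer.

101

sorted suffixes:
  #0 SA[0]=14  'a'
  #1 SA[1]=0  'aaaabdadcdadaba'
  #2 SA[2]=1  'aaabdadcdadaba'
  #3 SA[3]=2  'aabdadcdadaba'
  #4 SA[4]=12  'aba'
  #5 SA[5]=3  'abdadcdadaba'
  #6 SA[6]=10  'adaba'
  #7 SA[7]=6  'adcdadaba'
  #8 SA[8]=13  'ba'
  #9 SA[9]=4  'bdadcdadaba'
  #10 SA[10]=8  'cdadaba'
  #11 SA[11]=11  'daba'
  #12 SA[12]=9  'dadaba'
  #13 SA[13]=5  'dadcdadaba'
  #14 SA[14]=7  'dcdadaba'

SA = [14, 0, 1, 2, 12, 3, 10, 6, 13, 4, 8, 11, 9, 5, 7]
i: (SA[i-1],SA[i]) lcp shared
  1: (14,0) 1 'a'
  2: (0,1) 3 'aaa'
  3: (1,2) 2 'aa'
  4: (2,12) 1 'a'
  5: (12,3) 2 'ab'
  6: (3,10) 1 'a'
  7: (10,6) 2 'ad'
  8: (6,13) 0 ''
  9: (13,4) 1 'b'
  10: (4,8) 0 ''
  11: (8,11) 0 ''
  12: (11,9) 2 'da'
  13: (9,5) 3 'dad'
  14: (5,7) 1 'd'

n(n+1)/2 = 15·16/2 = 120
Σ LCP = 0 + 1 + 3 + 2 + 1 + 2 + 1 + 2 + 0 + 1 + 0 + 0 + 2 + 3 + 1 = 19
distinct = 120 − 19 = 101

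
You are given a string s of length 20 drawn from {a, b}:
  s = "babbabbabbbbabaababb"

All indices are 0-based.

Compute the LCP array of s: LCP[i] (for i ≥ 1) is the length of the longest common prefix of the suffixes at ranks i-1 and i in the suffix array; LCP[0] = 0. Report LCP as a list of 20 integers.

rank | idx | suffix
   0 |  14 | aababb
   1 |  12 | abaababb
   2 |  15 | ababb
   3 |  17 | abb
   4 |   1 | abbabbabbbbabaababb
   5 |   4 | abbabbbbabaababb
   6 |   7 | abbbbabaababb
   7 |  19 | b
   8 |  13 | baababb
   9 |  11 | babaababb
  10 |  16 | babb
  11 |   0 | babbabbabbbbabaababb
  12 |   3 | babbabbbbabaababb
  13 |   6 | babbbbabaababb
  14 |  18 | bb
  15 |  10 | bbabaababb
  16 |   2 | bbabbabbbbabaababb
  17 |   5 | bbabbbbabaababb
  18 |   9 | bbbabaababb
  19 |   8 | bbbbabaababb

SA = [14, 12, 15, 17, 1, 4, 7, 19, 13, 11, 16, 0, 3, 6, 18, 10, 2, 5, 9, 8]
i: (SA[i-1],SA[i]) lcp shared
  1: (14,12) 1 'a'
  2: (12,15) 3 'aba'
  3: (15,17) 2 'ab'
  4: (17,1) 3 'abb'
  5: (1,4) 6 'abbabb'
  6: (4,7) 3 'abb'
  7: (7,19) 0 ''
  8: (19,13) 1 'b'
  9: (13,11) 2 'ba'
  10: (11,16) 3 'bab'
  11: (16,0) 4 'babb'
  12: (0,3) 7 'babbabb'
  13: (3,6) 4 'babb'
  14: (6,18) 1 'b'
  15: (18,10) 2 'bb'
  16: (10,2) 4 'bbab'
  17: (2,5) 5 'bbabb'
  18: (5,9) 2 'bb'
  19: (9,8) 3 'bbb'

[0, 1, 3, 2, 3, 6, 3, 0, 1, 2, 3, 4, 7, 4, 1, 2, 4, 5, 2, 3]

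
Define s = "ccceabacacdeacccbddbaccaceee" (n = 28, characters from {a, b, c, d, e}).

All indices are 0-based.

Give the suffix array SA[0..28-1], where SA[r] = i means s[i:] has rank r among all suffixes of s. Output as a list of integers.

sorted suffixes:
  #0 SA[0]=4  'abacacdeacccbddbaccaceee'
  #1 SA[1]=6  'acacdeacccbddbaccaceee'
  #2 SA[2]=20  'accaceee'
  #3 SA[3]=12  'acccbddbaccaceee'
  #4 SA[4]=8  'acdeacccbddbaccaceee'
  #5 SA[5]=23  'aceee'
  #6 SA[6]=5  'bacacdeacccbddbaccaceee'
  #7 SA[7]=19  'baccaceee'
  #8 SA[8]=16  'bddbaccaceee'
  #9 SA[9]=7  'cacdeacccbddbaccaceee'
  #10 SA[10]=22  'caceee'
  #11 SA[11]=15  'cbddbaccaceee'
  #12 SA[12]=21  'ccaceee'
  #13 SA[13]=14  'ccbddbaccaceee'
  #14 SA[14]=13  'cccbddbaccaceee'
  #15 SA[15]=0  'ccceabacacdeacccbddbaccaceee'
  #16 SA[16]=1  'cceabacacdeacccbddbaccaceee'
  #17 SA[17]=9  'cdeacccbddbaccaceee'
  #18 SA[18]=2  'ceabacacdeacccbddbaccaceee'
  #19 SA[19]=24  'ceee'
  #20 SA[20]=18  'dbaccaceee'
  #21 SA[21]=17  'ddbaccaceee'
  #22 SA[22]=10  'deacccbddbaccaceee'
  #23 SA[23]=27  'e'
  #24 SA[24]=3  'eabacacdeacccbddbaccaceee'
  #25 SA[25]=11  'eacccbddbaccaceee'
  #26 SA[26]=26  'ee'
  #27 SA[27]=25  'eee'

[4, 6, 20, 12, 8, 23, 5, 19, 16, 7, 22, 15, 21, 14, 13, 0, 1, 9, 2, 24, 18, 17, 10, 27, 3, 11, 26, 25]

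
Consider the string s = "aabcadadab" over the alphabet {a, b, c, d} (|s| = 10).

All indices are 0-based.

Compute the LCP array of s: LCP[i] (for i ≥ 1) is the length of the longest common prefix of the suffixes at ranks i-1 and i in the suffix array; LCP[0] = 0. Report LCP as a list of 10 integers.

[0, 1, 2, 1, 3, 0, 1, 0, 0, 2]

rank | idx | suffix
   0 |   0 | aabcadadab
   1 |   8 | ab
   2 |   1 | abcadadab
   3 |   6 | adab
   4 |   4 | adadab
   5 |   9 | b
   6 |   2 | bcadadab
   7 |   3 | cadadab
   8 |   7 | dab
   9 |   5 | dadab

SA = [0, 8, 1, 6, 4, 9, 2, 3, 7, 5]
rank  pair      lcp
   1  s[0:],s[8:]  1  'a'
   2  s[8:],s[1:]  2  'ab'
   3  s[1:],s[6:]  1  'a'
   4  s[6:],s[4:]  3  'ada'
   5  s[4:],s[9:]  0  ''
   6  s[9:],s[2:]  1  'b'
   7  s[2:],s[3:]  0  ''
   8  s[3:],s[7:]  0  ''
   9  s[7:],s[5:]  2  'da'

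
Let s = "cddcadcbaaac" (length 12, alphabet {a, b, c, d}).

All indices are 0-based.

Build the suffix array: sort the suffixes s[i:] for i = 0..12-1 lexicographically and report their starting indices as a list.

[8, 9, 10, 4, 7, 11, 3, 6, 0, 2, 5, 1]

rank | idx | suffix
   0 |   8 | aaac
   1 |   9 | aac
   2 |  10 | ac
   3 |   4 | adcbaaac
   4 |   7 | baaac
   5 |  11 | c
   6 |   3 | cadcbaaac
   7 |   6 | cbaaac
   8 |   0 | cddcadcbaaac
   9 |   2 | dcadcbaaac
  10 |   5 | dcbaaac
  11 |   1 | ddcadcbaaac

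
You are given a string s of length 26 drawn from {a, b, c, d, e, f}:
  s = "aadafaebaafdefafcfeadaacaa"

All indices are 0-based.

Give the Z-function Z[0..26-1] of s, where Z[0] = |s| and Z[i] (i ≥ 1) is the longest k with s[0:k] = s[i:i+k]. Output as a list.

[26, 1, 0, 1, 0, 1, 0, 0, 2, 1, 0, 0, 0, 0, 1, 0, 0, 0, 0, 1, 0, 2, 1, 0, 2, 1]

Z[0]=26
i=1: i≥r, start 0; Z[1]=1 extend→box=[1,2)
i=2: i≥r, start 0; Z[2]=0
i=3: i≥r, start 0; Z[3]=1 extend→box=[3,4)
i=4: i≥r, start 0; Z[4]=0
i=5: i≥r, start 0; Z[5]=1 extend→box=[5,6)
i=6: i≥r, start 0; Z[6]=0
i=7: i≥r, start 0; Z[7]=0
i=8: i≥r, start 0; Z[8]=2 extend→box=[8,10)
i=9: min(r-i=1, Z[1]=1)=1; Z[9]=1
i=10: i≥r, start 0; Z[10]=0
i=11: i≥r, start 0; Z[11]=0
i=12: i≥r, start 0; Z[12]=0
i=13: i≥r, start 0; Z[13]=0
i=14: i≥r, start 0; Z[14]=1 extend→box=[14,15)
i=15: i≥r, start 0; Z[15]=0
i=16: i≥r, start 0; Z[16]=0
i=17: i≥r, start 0; Z[17]=0
i=18: i≥r, start 0; Z[18]=0
i=19: i≥r, start 0; Z[19]=1 extend→box=[19,20)
i=20: i≥r, start 0; Z[20]=0
i=21: i≥r, start 0; Z[21]=2 extend→box=[21,23)
i=22: min(r-i=1, Z[1]=1)=1; Z[22]=1
i=23: i≥r, start 0; Z[23]=0
i=24: i≥r, start 0; Z[24]=2 extend→box=[24,26)
i=25: min(r-i=1, Z[1]=1)=1; Z[25]=1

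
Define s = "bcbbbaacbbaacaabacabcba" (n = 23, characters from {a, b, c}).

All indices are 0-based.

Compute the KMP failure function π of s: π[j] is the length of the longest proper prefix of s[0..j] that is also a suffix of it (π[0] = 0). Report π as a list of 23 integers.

π[0] = 0
j=1 s[j]='c': π[1]=0 (border '')
j=2 s[j]='b': π[2]=1 (border 'b')
j=3 s[j]='b': k: 1→0; π[3]=1 (border 'b')
j=4 s[j]='b': k: 1→0; π[4]=1 (border 'b')
j=5 s[j]='a': k: 1→0; π[5]=0 (border '')
j=6 s[j]='a': π[6]=0 (border '')
j=7 s[j]='c': π[7]=0 (border '')
j=8 s[j]='b': π[8]=1 (border 'b')
j=9 s[j]='b': k: 1→0; π[9]=1 (border 'b')
j=10 s[j]='a': k: 1→0; π[10]=0 (border '')
j=11 s[j]='a': π[11]=0 (border '')
j=12 s[j]='c': π[12]=0 (border '')
j=13 s[j]='a': π[13]=0 (border '')
j=14 s[j]='a': π[14]=0 (border '')
j=15 s[j]='b': π[15]=1 (border 'b')
j=16 s[j]='a': k: 1→0; π[16]=0 (border '')
j=17 s[j]='c': π[17]=0 (border '')
j=18 s[j]='a': π[18]=0 (border '')
j=19 s[j]='b': π[19]=1 (border 'b')
j=20 s[j]='c': π[20]=2 (border 'bc')
j=21 s[j]='b': π[21]=3 (border 'bcb')
j=22 s[j]='a': k: 3→1→0; π[22]=0 (border '')

[0, 0, 1, 1, 1, 0, 0, 0, 1, 1, 0, 0, 0, 0, 0, 1, 0, 0, 0, 1, 2, 3, 0]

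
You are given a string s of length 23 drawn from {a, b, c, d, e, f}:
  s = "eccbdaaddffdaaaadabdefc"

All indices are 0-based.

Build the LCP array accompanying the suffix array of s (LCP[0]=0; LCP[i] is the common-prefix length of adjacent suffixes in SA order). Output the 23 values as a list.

[0, 3, 2, 3, 1, 1, 2, 0, 2, 0, 1, 1, 0, 3, 2, 1, 1, 1, 0, 1, 0, 1, 1]

rank | idx | suffix
   0 |  12 | aaaadabdefc
   1 |  13 | aaadabdefc
   2 |  14 | aadabdefc
   3 |   5 | aaddffdaaaadabdefc
   4 |  17 | abdefc
   5 |  15 | adabdefc
   6 |   6 | addffdaaaadabdefc
   7 |   3 | bdaaddffdaaaadabdefc
   8 |  18 | bdefc
   9 |  22 | c
  10 |   2 | cbdaaddffdaaaadabdefc
  11 |   1 | ccbdaaddffdaaaadabdefc
  12 |  11 | daaaadabdefc
  13 |   4 | daaddffdaaaadabdefc
  14 |  16 | dabdefc
  15 |   7 | ddffdaaaadabdefc
  16 |  19 | defc
  17 |   8 | dffdaaaadabdefc
  18 |   0 | eccbdaaddffdaaaadabdefc
  19 |  20 | efc
  20 |  21 | fc
  21 |  10 | fdaaaadabdefc
  22 |   9 | ffdaaaadabdefc

SA = [12, 13, 14, 5, 17, 15, 6, 3, 18, 22, 2, 1, 11, 4, 16, 7, 19, 8, 0, 20, 21, 10, 9]
rank  pair      lcp
   1  s[12:],s[13:]  3  'aaa'
   2  s[13:],s[14:]  2  'aa'
   3  s[14:],s[5:]  3  'aad'
   4  s[5:],s[17:]  1  'a'
   5  s[17:],s[15:]  1  'a'
   6  s[15:],s[6:]  2  'ad'
   7  s[6:],s[3:]  0  ''
   8  s[3:],s[18:]  2  'bd'
   9  s[18:],s[22:]  0  ''
  10  s[22:],s[2:]  1  'c'
  11  s[2:],s[1:]  1  'c'
  12  s[1:],s[11:]  0  ''
  13  s[11:],s[4:]  3  'daa'
  14  s[4:],s[16:]  2  'da'
  15  s[16:],s[7:]  1  'd'
  16  s[7:],s[19:]  1  'd'
  17  s[19:],s[8:]  1  'd'
  18  s[8:],s[0:]  0  ''
  19  s[0:],s[20:]  1  'e'
  20  s[20:],s[21:]  0  ''
  21  s[21:],s[10:]  1  'f'
  22  s[10:],s[9:]  1  'f'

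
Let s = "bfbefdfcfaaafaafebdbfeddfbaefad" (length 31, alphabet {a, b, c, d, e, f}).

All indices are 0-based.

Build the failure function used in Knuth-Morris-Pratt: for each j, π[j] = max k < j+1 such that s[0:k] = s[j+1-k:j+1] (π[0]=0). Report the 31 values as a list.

[0, 0, 1, 0, 0, 0, 0, 0, 0, 0, 0, 0, 0, 0, 0, 0, 0, 1, 0, 1, 2, 0, 0, 0, 0, 1, 0, 0, 0, 0, 0]

π[0] = 0
j=1 s[j]='f': π[1]=0 (border '')
j=2 s[j]='b': π[2]=1 (border 'b')
j=3 s[j]='e': k: 1→0; π[3]=0 (border '')
j=4 s[j]='f': π[4]=0 (border '')
j=5 s[j]='d': π[5]=0 (border '')
j=6 s[j]='f': π[6]=0 (border '')
j=7 s[j]='c': π[7]=0 (border '')
j=8 s[j]='f': π[8]=0 (border '')
j=9 s[j]='a': π[9]=0 (border '')
j=10 s[j]='a': π[10]=0 (border '')
j=11 s[j]='a': π[11]=0 (border '')
j=12 s[j]='f': π[12]=0 (border '')
j=13 s[j]='a': π[13]=0 (border '')
j=14 s[j]='a': π[14]=0 (border '')
j=15 s[j]='f': π[15]=0 (border '')
j=16 s[j]='e': π[16]=0 (border '')
j=17 s[j]='b': π[17]=1 (border 'b')
j=18 s[j]='d': k: 1→0; π[18]=0 (border '')
j=19 s[j]='b': π[19]=1 (border 'b')
j=20 s[j]='f': π[20]=2 (border 'bf')
j=21 s[j]='e': k: 2→0; π[21]=0 (border '')
j=22 s[j]='d': π[22]=0 (border '')
j=23 s[j]='d': π[23]=0 (border '')
j=24 s[j]='f': π[24]=0 (border '')
j=25 s[j]='b': π[25]=1 (border 'b')
j=26 s[j]='a': k: 1→0; π[26]=0 (border '')
j=27 s[j]='e': π[27]=0 (border '')
j=28 s[j]='f': π[28]=0 (border '')
j=29 s[j]='a': π[29]=0 (border '')
j=30 s[j]='d': π[30]=0 (border '')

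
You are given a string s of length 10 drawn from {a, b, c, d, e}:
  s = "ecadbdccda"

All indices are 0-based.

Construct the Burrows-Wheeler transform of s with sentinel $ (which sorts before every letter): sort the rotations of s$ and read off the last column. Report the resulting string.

rank  rotation     last
    0  $ecadbdccda  a
    1  a$ecadbdccd  d
    2  adbdccda$ec  c
    3  bdccda$ecad  d
    4  cadbdccda$e  e
    5  ccda$ecadbd  d
    6  cda$ecadbdc  c
    7  da$ecadbdcc  c
    8  dbdccda$eca  a
    9  dccda$ecadb  b
   10  ecadbdccda$  $

adcdedccab$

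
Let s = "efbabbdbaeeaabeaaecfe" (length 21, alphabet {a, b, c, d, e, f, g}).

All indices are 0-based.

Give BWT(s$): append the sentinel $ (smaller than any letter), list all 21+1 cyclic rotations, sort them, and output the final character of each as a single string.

eeebaabfdabaebfebaa$ec

rank  rotation                last
    0  $efbabbdbaeeaabeaaecfe  e
    1  aabeaaecfe$efbabbdbaee  e
    2  aaecfe$efbabbdbaeeaabe  e
    3  abbdbaeeaabeaaecfe$efb  b
    4  abeaaecfe$efbabbdbaeea  a
    5  aecfe$efbabbdbaeeaabea  a
    6  aeeaabeaaecfe$efbabbdb  b
    7  babbdbaeeaabeaaecfe$ef  f
    8  baeeaabeaaecfe$efbabbd  d
    9  bbdbaeeaabeaaecfe$efba  a
   10  bdbaeeaabeaaecfe$efbab  b
   11  beaaecfe$efbabbdbaeeaa  a
   12  cfe$efbabbdbaeeaabeaae  e
   13  dbaeeaabeaaecfe$efbabb  b
   14  e$efbabbdbaeeaabeaaecf  f
   15  eaabeaaecfe$efbabbdbae  e
   16  eaaecfe$efbabbdbaeeaab  b
   17  ecfe$efbabbdbaeeaabeaa  a
   18  eeaabeaaecfe$efbabbdba  a
   19  efbabbdbaeeaabeaaecfe$  $
   20  fbabbdbaeeaabeaaecfe$e  e
   21  fe$efbabbdbaeeaabeaaec  c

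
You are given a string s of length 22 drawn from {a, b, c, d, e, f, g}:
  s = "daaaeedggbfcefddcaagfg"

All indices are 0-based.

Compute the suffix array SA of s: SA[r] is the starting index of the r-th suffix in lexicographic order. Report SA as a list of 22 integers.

[1, 2, 17, 3, 18, 9, 16, 11, 0, 15, 14, 6, 5, 4, 12, 10, 13, 20, 21, 8, 19, 7]

rank | idx | suffix
   0 |   1 | aaaeedggbfcefddcaagfg
   1 |   2 | aaeedggbfcefddcaagfg
   2 |  17 | aagfg
   3 |   3 | aeedggbfcefddcaagfg
   4 |  18 | agfg
   5 |   9 | bfcefddcaagfg
   6 |  16 | caagfg
   7 |  11 | cefddcaagfg
   8 |   0 | daaaeedggbfcefddcaagfg
   9 |  15 | dcaagfg
  10 |  14 | ddcaagfg
  11 |   6 | dggbfcefddcaagfg
  12 |   5 | edggbfcefddcaagfg
  13 |   4 | eedggbfcefddcaagfg
  14 |  12 | efddcaagfg
  15 |  10 | fcefddcaagfg
  16 |  13 | fddcaagfg
  17 |  20 | fg
  18 |  21 | g
  19 |   8 | gbfcefddcaagfg
  20 |  19 | gfg
  21 |   7 | ggbfcefddcaagfg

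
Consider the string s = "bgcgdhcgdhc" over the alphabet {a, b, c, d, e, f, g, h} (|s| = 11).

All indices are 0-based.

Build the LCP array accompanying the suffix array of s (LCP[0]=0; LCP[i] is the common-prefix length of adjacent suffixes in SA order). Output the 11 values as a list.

[0, 0, 1, 5, 0, 3, 0, 1, 4, 0, 2]

rank | idx | suffix
   0 |   0 | bgcgdhcgdhc
   1 |  10 | c
   2 |   6 | cgdhc
   3 |   2 | cgdhcgdhc
   4 |   8 | dhc
   5 |   4 | dhcgdhc
   6 |   1 | gcgdhcgdhc
   7 |   7 | gdhc
   8 |   3 | gdhcgdhc
   9 |   9 | hc
  10 |   5 | hcgdhc

SA = [0, 10, 6, 2, 8, 4, 1, 7, 3, 9, 5]
[i] adj suffixes → lcp
  [1] 0/10 → 0 ('')
  [2] 10/6 → 1 ('c')
  [3] 6/2 → 5 ('cgdhc')
  [4] 2/8 → 0 ('')
  [5] 8/4 → 3 ('dhc')
  [6] 4/1 → 0 ('')
  [7] 1/7 → 1 ('g')
  [8] 7/3 → 4 ('gdhc')
  [9] 3/9 → 0 ('')
  [10] 9/5 → 2 ('hc')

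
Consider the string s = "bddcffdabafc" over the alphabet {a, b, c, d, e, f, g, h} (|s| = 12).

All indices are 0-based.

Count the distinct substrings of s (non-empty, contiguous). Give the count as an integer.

sorted suffixes:
  #0 SA[0]=7  'abafc'
  #1 SA[1]=9  'afc'
  #2 SA[2]=8  'bafc'
  #3 SA[3]=0  'bddcffdabafc'
  #4 SA[4]=11  'c'
  #5 SA[5]=3  'cffdabafc'
  #6 SA[6]=6  'dabafc'
  #7 SA[7]=2  'dcffdabafc'
  #8 SA[8]=1  'ddcffdabafc'
  #9 SA[9]=10  'fc'
  #10 SA[10]=5  'fdabafc'
  #11 SA[11]=4  'ffdabafc'

SA = [7, 9, 8, 0, 11, 3, 6, 2, 1, 10, 5, 4]
rank  pair      lcp
   1  s[7:],s[9:]  1  'a'
   2  s[9:],s[8:]  0  ''
   3  s[8:],s[0:]  1  'b'
   4  s[0:],s[11:]  0  ''
   5  s[11:],s[3:]  1  'c'
   6  s[3:],s[6:]  0  ''
   7  s[6:],s[2:]  1  'd'
   8  s[2:],s[1:]  1  'd'
   9  s[1:],s[10:]  0  ''
  10  s[10:],s[5:]  1  'f'
  11  s[5:],s[4:]  1  'f'

n(n+1)/2 = 12·13/2 = 78
Σ LCP = 0 + 1 + 0 + 1 + 0 + 1 + 0 + 1 + 1 + 0 + 1 + 1 = 7
distinct = 78 − 7 = 71

71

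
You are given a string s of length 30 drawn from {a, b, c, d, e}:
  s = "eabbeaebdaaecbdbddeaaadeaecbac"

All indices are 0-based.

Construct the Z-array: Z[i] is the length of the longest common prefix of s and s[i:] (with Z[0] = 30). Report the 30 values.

[30, 0, 0, 0, 2, 0, 1, 0, 0, 0, 0, 1, 0, 0, 0, 0, 0, 0, 2, 0, 0, 0, 0, 2, 0, 1, 0, 0, 0, 0]

Z[0]=30
i=1: i≥r, start 0; Z[1]=0
i=2: i≥r, start 0; Z[2]=0
i=3: i≥r, start 0; Z[3]=0
i=4: i≥r, start 0; Z[4]=2 scan→box=[4,6)
i=5: min(r-i=1, Z[1]=0)=0; Z[5]=0
i=6: i≥r, start 0; Z[6]=1 scan→box=[6,7)
i=7: i≥r, start 0; Z[7]=0
i=8: i≥r, start 0; Z[8]=0
i=9: i≥r, start 0; Z[9]=0
i=10: i≥r, start 0; Z[10]=0
i=11: i≥r, start 0; Z[11]=1 scan→box=[11,12)
i=12: i≥r, start 0; Z[12]=0
i=13: i≥r, start 0; Z[13]=0
i=14: i≥r, start 0; Z[14]=0
i=15: i≥r, start 0; Z[15]=0
i=16: i≥r, start 0; Z[16]=0
i=17: i≥r, start 0; Z[17]=0
i=18: i≥r, start 0; Z[18]=2 scan→box=[18,20)
i=19: min(r-i=1, Z[1]=0)=0; Z[19]=0
i=20: i≥r, start 0; Z[20]=0
i=21: i≥r, start 0; Z[21]=0
i=22: i≥r, start 0; Z[22]=0
i=23: i≥r, start 0; Z[23]=2 scan→box=[23,25)
i=24: min(r-i=1, Z[1]=0)=0; Z[24]=0
i=25: i≥r, start 0; Z[25]=1 scan→box=[25,26)
i=26: i≥r, start 0; Z[26]=0
i=27: i≥r, start 0; Z[27]=0
i=28: i≥r, start 0; Z[28]=0
i=29: i≥r, start 0; Z[29]=0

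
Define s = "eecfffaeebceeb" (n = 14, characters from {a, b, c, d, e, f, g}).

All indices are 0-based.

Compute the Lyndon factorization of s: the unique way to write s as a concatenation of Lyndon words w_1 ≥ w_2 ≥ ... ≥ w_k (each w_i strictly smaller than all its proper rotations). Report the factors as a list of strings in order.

["e", "e", "cfff", "aeebceeb"]

emit factor 1: 'e' (i=0, period=1)
emit factor 2: 'e' (i=1, period=1)
emit factor 3: 'cfff' (i=2, period=4)
emit factor 4: 'aeebceeb' (i=6, period=8)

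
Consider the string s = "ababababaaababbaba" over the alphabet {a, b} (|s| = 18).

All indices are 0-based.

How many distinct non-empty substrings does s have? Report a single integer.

rank | idx | suffix
   0 |  17 | a
   1 |   8 | aaababbaba
   2 |   9 | aababbaba
   3 |  15 | aba
   4 |   6 | abaaababbaba
   5 |   4 | ababaaababbaba
   6 |   2 | abababaaababbaba
   7 |   0 | ababababaaababbaba
   8 |  10 | ababbaba
   9 |  12 | abbaba
  10 |  16 | ba
  11 |   7 | baaababbaba
  12 |  14 | baba
  13 |   5 | babaaababbaba
  14 |   3 | bababaaababbaba
  15 |   1 | babababaaababbaba
  16 |  11 | babbaba
  17 |  13 | bbaba

SA = [17, 8, 9, 15, 6, 4, 2, 0, 10, 12, 16, 7, 14, 5, 3, 1, 11, 13]
[i] adj suffixes → lcp
  [1] 17/8 → 1 ('a')
  [2] 8/9 → 2 ('aa')
  [3] 9/15 → 1 ('a')
  [4] 15/6 → 3 ('aba')
  [5] 6/4 → 3 ('aba')
  [6] 4/2 → 5 ('ababa')
  [7] 2/0 → 7 ('abababa')
  [8] 0/10 → 4 ('abab')
  [9] 10/12 → 2 ('ab')
  [10] 12/16 → 0 ('')
  [11] 16/7 → 2 ('ba')
  [12] 7/14 → 2 ('ba')
  [13] 14/5 → 4 ('baba')
  [14] 5/3 → 4 ('baba')
  [15] 3/1 → 6 ('bababa')
  [16] 1/11 → 3 ('bab')
  [17] 11/13 → 1 ('b')

n(n+1)/2 = 18·19/2 = 171
Σ LCP = 0 + 1 + 2 + 1 + 3 + 3 + 5 + 7 + 4 + 2 + 0 + 2 + 2 + 4 + 4 + 6 + 3 + 1 = 50
distinct = 171 − 50 = 121

121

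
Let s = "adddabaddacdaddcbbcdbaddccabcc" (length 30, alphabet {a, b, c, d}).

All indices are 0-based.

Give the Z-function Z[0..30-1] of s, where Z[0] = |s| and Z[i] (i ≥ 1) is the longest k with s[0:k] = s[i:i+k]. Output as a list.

[30, 0, 0, 0, 1, 0, 3, 0, 0, 1, 0, 0, 3, 0, 0, 0, 0, 0, 0, 0, 0, 3, 0, 0, 0, 0, 1, 0, 0, 0]

Z[0]=30
i=1: i≥r, start 0; Z[1]=0
i=2: i≥r, start 0; Z[2]=0
i=3: i≥r, start 0; Z[3]=0
i=4: i≥r, start 0; Z[4]=1 grow→box=[4,5)
i=5: i≥r, start 0; Z[5]=0
i=6: i≥r, start 0; Z[6]=3 grow→box=[6,9)
i=7: min(r-i=2, Z[1]=0)=0; Z[7]=0
i=8: min(r-i=1, Z[2]=0)=0; Z[8]=0
i=9: i≥r, start 0; Z[9]=1 grow→box=[9,10)
i=10: i≥r, start 0; Z[10]=0
i=11: i≥r, start 0; Z[11]=0
i=12: i≥r, start 0; Z[12]=3 grow→box=[12,15)
i=13: min(r-i=2, Z[1]=0)=0; Z[13]=0
i=14: min(r-i=1, Z[2]=0)=0; Z[14]=0
i=15: i≥r, start 0; Z[15]=0
i=16: i≥r, start 0; Z[16]=0
i=17: i≥r, start 0; Z[17]=0
i=18: i≥r, start 0; Z[18]=0
i=19: i≥r, start 0; Z[19]=0
i=20: i≥r, start 0; Z[20]=0
i=21: i≥r, start 0; Z[21]=3 grow→box=[21,24)
i=22: min(r-i=2, Z[1]=0)=0; Z[22]=0
i=23: min(r-i=1, Z[2]=0)=0; Z[23]=0
i=24: i≥r, start 0; Z[24]=0
i=25: i≥r, start 0; Z[25]=0
i=26: i≥r, start 0; Z[26]=1 grow→box=[26,27)
i=27: i≥r, start 0; Z[27]=0
i=28: i≥r, start 0; Z[28]=0
i=29: i≥r, start 0; Z[29]=0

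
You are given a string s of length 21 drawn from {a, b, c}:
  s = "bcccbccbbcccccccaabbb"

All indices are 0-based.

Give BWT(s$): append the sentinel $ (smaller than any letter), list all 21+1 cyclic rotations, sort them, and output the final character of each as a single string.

rank  rotation                last
    0  $bcccbccbbcccccccaabbb  b
    1  aabbb$bcccbccbbccccccc  c
    2  abbb$bcccbccbbccccccca  a
    3  b$bcccbccbbcccccccaabb  b
    4  bb$bcccbccbbcccccccaab  b
    5  bbb$bcccbccbbcccccccaa  a
    6  bbcccccccaabbb$bcccbcc  c
    7  bccbbcccccccaabbb$bccc  c
    8  bcccbccbbcccccccaabbb$  $
    9  bcccccccaabbb$bcccbccb  b
   10  caabbb$bcccbccbbcccccc  c
   11  cbbcccccccaabbb$bcccbc  c
   12  cbccbbcccccccaabbb$bcc  c
   13  ccaabbb$bcccbccbbccccc  c
   14  ccbbcccccccaabbb$bcccb  b
   15  ccbccbbcccccccaabbb$bc  c
   16  cccaabbb$bcccbccbbcccc  c
   17  cccbccbbcccccccaabbb$b  b
   18  ccccaabbb$bcccbccbbccc  c
   19  cccccaabbb$bcccbccbbcc  c
   20  ccccccaabbb$bcccbccbbc  c
   21  cccccccaabbb$bcccbccbb  b

bcabbacc$bccccbccbcccb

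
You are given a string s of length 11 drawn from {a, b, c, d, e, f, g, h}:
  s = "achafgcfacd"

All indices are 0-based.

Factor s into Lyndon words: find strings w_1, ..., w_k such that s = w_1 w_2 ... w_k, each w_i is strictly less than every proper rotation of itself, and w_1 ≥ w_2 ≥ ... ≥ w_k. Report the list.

["achafgcf", "acd"]

emit factor 1: 'achafgcf' (i=0, period=8)
emit factor 2: 'acd' (i=8, period=3)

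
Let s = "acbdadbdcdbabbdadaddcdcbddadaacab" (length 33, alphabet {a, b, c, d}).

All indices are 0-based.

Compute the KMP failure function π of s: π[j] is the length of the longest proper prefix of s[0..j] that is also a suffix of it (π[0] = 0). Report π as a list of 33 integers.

[0, 0, 0, 0, 1, 0, 0, 0, 0, 0, 0, 1, 0, 0, 0, 1, 0, 1, 0, 0, 0, 0, 0, 0, 0, 0, 1, 0, 1, 1, 2, 1, 0]

π[0] = 0
j=1 s[j]='c': π[1]=0 (border '')
j=2 s[j]='b': π[2]=0 (border '')
j=3 s[j]='d': π[3]=0 (border '')
j=4 s[j]='a': π[4]=1 (border 'a')
j=5 s[j]='d': k: 1→0; π[5]=0 (border '')
j=6 s[j]='b': π[6]=0 (border '')
j=7 s[j]='d': π[7]=0 (border '')
j=8 s[j]='c': π[8]=0 (border '')
j=9 s[j]='d': π[9]=0 (border '')
j=10 s[j]='b': π[10]=0 (border '')
j=11 s[j]='a': π[11]=1 (border 'a')
j=12 s[j]='b': k: 1→0; π[12]=0 (border '')
j=13 s[j]='b': π[13]=0 (border '')
j=14 s[j]='d': π[14]=0 (border '')
j=15 s[j]='a': π[15]=1 (border 'a')
j=16 s[j]='d': k: 1→0; π[16]=0 (border '')
j=17 s[j]='a': π[17]=1 (border 'a')
j=18 s[j]='d': k: 1→0; π[18]=0 (border '')
j=19 s[j]='d': π[19]=0 (border '')
j=20 s[j]='c': π[20]=0 (border '')
j=21 s[j]='d': π[21]=0 (border '')
j=22 s[j]='c': π[22]=0 (border '')
j=23 s[j]='b': π[23]=0 (border '')
j=24 s[j]='d': π[24]=0 (border '')
j=25 s[j]='d': π[25]=0 (border '')
j=26 s[j]='a': π[26]=1 (border 'a')
j=27 s[j]='d': k: 1→0; π[27]=0 (border '')
j=28 s[j]='a': π[28]=1 (border 'a')
j=29 s[j]='a': k: 1→0; π[29]=1 (border 'a')
j=30 s[j]='c': π[30]=2 (border 'ac')
j=31 s[j]='a': k: 2→0; π[31]=1 (border 'a')
j=32 s[j]='b': k: 1→0; π[32]=0 (border '')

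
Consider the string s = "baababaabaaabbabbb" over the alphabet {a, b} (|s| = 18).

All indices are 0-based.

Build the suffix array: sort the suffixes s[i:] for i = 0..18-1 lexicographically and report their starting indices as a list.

sorted suffixes:
  #0 SA[0]=9  'aaabbabbb'
  #1 SA[1]=6  'aabaaabbabbb'
  #2 SA[2]=1  'aababaabaaabbabbb'
  #3 SA[3]=10  'aabbabbb'
  #4 SA[4]=7  'abaaabbabbb'
  #5 SA[5]=4  'abaabaaabbabbb'
  #6 SA[6]=2  'ababaabaaabbabbb'
  #7 SA[7]=11  'abbabbb'
  #8 SA[8]=14  'abbb'
  #9 SA[9]=17  'b'
  #10 SA[10]=8  'baaabbabbb'
  #11 SA[11]=5  'baabaaabbabbb'
  #12 SA[12]=0  'baababaabaaabbabbb'
  #13 SA[13]=3  'babaabaaabbabbb'
  #14 SA[14]=13  'babbb'
  #15 SA[15]=16  'bb'
  #16 SA[16]=12  'bbabbb'
  #17 SA[17]=15  'bbb'

[9, 6, 1, 10, 7, 4, 2, 11, 14, 17, 8, 5, 0, 3, 13, 16, 12, 15]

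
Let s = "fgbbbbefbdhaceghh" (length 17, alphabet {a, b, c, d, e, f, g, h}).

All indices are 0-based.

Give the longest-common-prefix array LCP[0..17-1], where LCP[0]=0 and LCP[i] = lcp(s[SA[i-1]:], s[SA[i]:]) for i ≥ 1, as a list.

[0, 0, 3, 2, 1, 1, 0, 0, 0, 1, 0, 1, 0, 1, 0, 1, 1]

rank→(start, suffix):
  0 → (11, 'aceghh')
  1 → (2, 'bbbbefbdhaceghh')
  2 → (3, 'bbbefbdhaceghh')
  3 → (4, 'bbefbdhaceghh')
  4 → (8, 'bdhaceghh')
  5 → (5, 'befbdhaceghh')
  6 → (12, 'ceghh')
  7 → (9, 'dhaceghh')
  8 → (6, 'efbdhaceghh')
  9 → (13, 'eghh')
  10 → (7, 'fbdhaceghh')
  11 → (0, 'fgbbbbefbdhaceghh')
  12 → (1, 'gbbbbefbdhaceghh')
  13 → (14, 'ghh')
  14 → (16, 'h')
  15 → (10, 'haceghh')
  16 → (15, 'hh')

SA = [11, 2, 3, 4, 8, 5, 12, 9, 6, 13, 7, 0, 1, 14, 16, 10, 15]
rank  pair      lcp
   1  s[11:],s[2:]  0  ''
   2  s[2:],s[3:]  3  'bbb'
   3  s[3:],s[4:]  2  'bb'
   4  s[4:],s[8:]  1  'b'
   5  s[8:],s[5:]  1  'b'
   6  s[5:],s[12:]  0  ''
   7  s[12:],s[9:]  0  ''
   8  s[9:],s[6:]  0  ''
   9  s[6:],s[13:]  1  'e'
  10  s[13:],s[7:]  0  ''
  11  s[7:],s[0:]  1  'f'
  12  s[0:],s[1:]  0  ''
  13  s[1:],s[14:]  1  'g'
  14  s[14:],s[16:]  0  ''
  15  s[16:],s[10:]  1  'h'
  16  s[10:],s[15:]  1  'h'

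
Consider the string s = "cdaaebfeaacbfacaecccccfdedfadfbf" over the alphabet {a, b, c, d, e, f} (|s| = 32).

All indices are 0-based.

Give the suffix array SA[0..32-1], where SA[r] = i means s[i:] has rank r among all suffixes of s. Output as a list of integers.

rank→(start, suffix):
  0 → (8, 'aacbfacaecccccfdedfadfbf')
  1 → (2, 'aaebfeaacbfacaecccccfdedfadfbf')
  2 → (13, 'acaecccccfdedfadfbf')
  3 → (9, 'acbfacaecccccfdedfadfbf')
  4 → (27, 'adfbf')
  5 → (3, 'aebfeaacbfacaecccccfdedfadfbf')
  6 → (15, 'aecccccfdedfadfbf')
  7 → (30, 'bf')
  8 → (11, 'bfacaecccccfdedfadfbf')
  9 → (5, 'bfeaacbfacaecccccfdedfadfbf')
  10 → (14, 'caecccccfdedfadfbf')
  11 → (10, 'cbfacaecccccfdedfadfbf')
  12 → (17, 'cccccfdedfadfbf')
  13 → (18, 'ccccfdedfadfbf')
  14 → (19, 'cccfdedfadfbf')
  15 → (20, 'ccfdedfadfbf')
  16 → (0, 'cdaaebfeaacbfacaecccccfdedfadfbf')
  17 → (21, 'cfdedfadfbf')
  18 → (1, 'daaebfeaacbfacaecccccfdedfadfbf')
  19 → (23, 'dedfadfbf')
  20 → (25, 'dfadfbf')
  21 → (28, 'dfbf')
  22 → (7, 'eaacbfacaecccccfdedfadfbf')
  23 → (4, 'ebfeaacbfacaecccccfdedfadfbf')
  24 → (16, 'ecccccfdedfadfbf')
  25 → (24, 'edfadfbf')
  26 → (31, 'f')
  27 → (12, 'facaecccccfdedfadfbf')
  28 → (26, 'fadfbf')
  29 → (29, 'fbf')
  30 → (22, 'fdedfadfbf')
  31 → (6, 'feaacbfacaecccccfdedfadfbf')

[8, 2, 13, 9, 27, 3, 15, 30, 11, 5, 14, 10, 17, 18, 19, 20, 0, 21, 1, 23, 25, 28, 7, 4, 16, 24, 31, 12, 26, 29, 22, 6]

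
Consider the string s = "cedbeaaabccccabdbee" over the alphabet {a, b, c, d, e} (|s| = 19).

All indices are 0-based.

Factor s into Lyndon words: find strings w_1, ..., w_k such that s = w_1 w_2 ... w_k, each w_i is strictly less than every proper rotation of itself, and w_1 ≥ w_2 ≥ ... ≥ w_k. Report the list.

["ced", "be", "aaabccccabdbee"]

emit factor 1: 'ced' (i=0, period=3)
emit factor 2: 'be' (i=3, period=2)
emit factor 3: 'aaabccccabdbee' (i=5, period=14)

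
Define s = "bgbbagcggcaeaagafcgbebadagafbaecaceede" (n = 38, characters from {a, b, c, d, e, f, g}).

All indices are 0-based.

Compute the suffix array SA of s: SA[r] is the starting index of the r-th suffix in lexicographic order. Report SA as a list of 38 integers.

rank | idx | suffix
   0 |  12 | aagafcgbebadagafbaecaceede
   1 |  32 | aceede
   2 |  22 | adagafbaecaceede
   3 |  10 | aeaagafcgbebadagafbaecaceede
   4 |  29 | aecaceede
   5 |  26 | afbaecaceede
   6 |  15 | afcgbebadagafbaecaceede
   7 |  24 | agafbaecaceede
   8 |  13 | agafcgbebadagafbaecaceede
   9 |   4 | agcggcaeaagafcgbebadagafbaecaceede
  10 |  21 | badagafbaecaceede
  11 |  28 | baecaceede
  12 |   3 | bagcggcaeaagafcgbebadagafbaecaceede
  13 |   2 | bbagcggcaeaagafcgbebadagafbaecaceede
  14 |  19 | bebadagafbaecaceede
  15 |   0 | bgbbagcggcaeaagafcgbebadagafbaecaceede
  16 |  31 | caceede
  17 |   9 | caeaagafcgbebadagafbaecaceede
  18 |  33 | ceede
  19 |  17 | cgbebadagafbaecaceede
  20 |   6 | cggcaeaagafcgbebadagafbaecaceede
  21 |  23 | dagafbaecaceede
  22 |  36 | de
  23 |  37 | e
  24 |  11 | eaagafcgbebadagafbaecaceede
  25 |  20 | ebadagafbaecaceede
  26 |  30 | ecaceede
  27 |  35 | ede
  28 |  34 | eede
  29 |  27 | fbaecaceede
  30 |  16 | fcgbebadagafbaecaceede
  31 |  25 | gafbaecaceede
  32 |  14 | gafcgbebadagafbaecaceede
  33 |   1 | gbbagcggcaeaagafcgbebadagafbaecaceede
  34 |  18 | gbebadagafbaecaceede
  35 |   8 | gcaeaagafcgbebadagafbaecaceede
  36 |   5 | gcggcaeaagafcgbebadagafbaecaceede
  37 |   7 | ggcaeaagafcgbebadagafbaecaceede

[12, 32, 22, 10, 29, 26, 15, 24, 13, 4, 21, 28, 3, 2, 19, 0, 31, 9, 33, 17, 6, 23, 36, 37, 11, 20, 30, 35, 34, 27, 16, 25, 14, 1, 18, 8, 5, 7]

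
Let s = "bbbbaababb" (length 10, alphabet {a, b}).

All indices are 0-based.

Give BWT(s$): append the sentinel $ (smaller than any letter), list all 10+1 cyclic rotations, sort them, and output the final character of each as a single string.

rank  rotation     last
    0  $bbbbaababb  b
    1  aababb$bbbb  b
    2  ababb$bbbba  a
    3  abb$bbbbaab  b
    4  b$bbbbaabab  b
    5  baababb$bbb  b
    6  babb$bbbbaa  a
    7  bb$bbbbaaba  a
    8  bbaababb$bb  b
    9  bbbaababb$b  b
   10  bbbbaababb$  $

bbabbbaabb$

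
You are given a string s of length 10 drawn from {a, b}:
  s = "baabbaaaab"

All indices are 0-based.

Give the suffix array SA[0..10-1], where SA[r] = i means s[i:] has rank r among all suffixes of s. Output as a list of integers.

[5, 6, 7, 1, 8, 2, 9, 4, 0, 3]

rank→(start, suffix):
  0 → (5, 'aaaab')
  1 → (6, 'aaab')
  2 → (7, 'aab')
  3 → (1, 'aabbaaaab')
  4 → (8, 'ab')
  5 → (2, 'abbaaaab')
  6 → (9, 'b')
  7 → (4, 'baaaab')
  8 → (0, 'baabbaaaab')
  9 → (3, 'bbaaaab')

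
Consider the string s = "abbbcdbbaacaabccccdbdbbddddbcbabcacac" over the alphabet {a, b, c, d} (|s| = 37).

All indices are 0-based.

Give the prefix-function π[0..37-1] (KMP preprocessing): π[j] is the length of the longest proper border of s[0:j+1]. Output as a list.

π[0] = 0
j=1 s[j]='b': π[1]=0 (border '')
j=2 s[j]='b': π[2]=0 (border '')
j=3 s[j]='b': π[3]=0 (border '')
j=4 s[j]='c': π[4]=0 (border '')
j=5 s[j]='d': π[5]=0 (border '')
j=6 s[j]='b': π[6]=0 (border '')
j=7 s[j]='b': π[7]=0 (border '')
j=8 s[j]='a': π[8]=1 (border 'a')
j=9 s[j]='a': k: 1→0; π[9]=1 (border 'a')
j=10 s[j]='c': k: 1→0; π[10]=0 (border '')
j=11 s[j]='a': π[11]=1 (border 'a')
j=12 s[j]='a': k: 1→0; π[12]=1 (border 'a')
j=13 s[j]='b': π[13]=2 (border 'ab')
j=14 s[j]='c': k: 2→0; π[14]=0 (border '')
j=15 s[j]='c': π[15]=0 (border '')
j=16 s[j]='c': π[16]=0 (border '')
j=17 s[j]='c': π[17]=0 (border '')
j=18 s[j]='d': π[18]=0 (border '')
j=19 s[j]='b': π[19]=0 (border '')
j=20 s[j]='d': π[20]=0 (border '')
j=21 s[j]='b': π[21]=0 (border '')
j=22 s[j]='b': π[22]=0 (border '')
j=23 s[j]='d': π[23]=0 (border '')
j=24 s[j]='d': π[24]=0 (border '')
j=25 s[j]='d': π[25]=0 (border '')
j=26 s[j]='d': π[26]=0 (border '')
j=27 s[j]='b': π[27]=0 (border '')
j=28 s[j]='c': π[28]=0 (border '')
j=29 s[j]='b': π[29]=0 (border '')
j=30 s[j]='a': π[30]=1 (border 'a')
j=31 s[j]='b': π[31]=2 (border 'ab')
j=32 s[j]='c': k: 2→0; π[32]=0 (border '')
j=33 s[j]='a': π[33]=1 (border 'a')
j=34 s[j]='c': k: 1→0; π[34]=0 (border '')
j=35 s[j]='a': π[35]=1 (border 'a')
j=36 s[j]='c': k: 1→0; π[36]=0 (border '')

[0, 0, 0, 0, 0, 0, 0, 0, 1, 1, 0, 1, 1, 2, 0, 0, 0, 0, 0, 0, 0, 0, 0, 0, 0, 0, 0, 0, 0, 0, 1, 2, 0, 1, 0, 1, 0]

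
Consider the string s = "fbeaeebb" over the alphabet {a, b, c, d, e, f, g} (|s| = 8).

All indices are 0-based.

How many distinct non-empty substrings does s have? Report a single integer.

sorted suffixes:
  #0 SA[0]=3  'aeebb'
  #1 SA[1]=7  'b'
  #2 SA[2]=6  'bb'
  #3 SA[3]=1  'beaeebb'
  #4 SA[4]=2  'eaeebb'
  #5 SA[5]=5  'ebb'
  #6 SA[6]=4  'eebb'
  #7 SA[7]=0  'fbeaeebb'

SA = [3, 7, 6, 1, 2, 5, 4, 0]
rank  pair      lcp
   1  s[3:],s[7:]  0  ''
   2  s[7:],s[6:]  1  'b'
   3  s[6:],s[1:]  1  'b'
   4  s[1:],s[2:]  0  ''
   5  s[2:],s[5:]  1  'e'
   6  s[5:],s[4:]  1  'e'
   7  s[4:],s[0:]  0  ''

n(n+1)/2 = 8·9/2 = 36
Σ LCP = 0 + 0 + 1 + 1 + 0 + 1 + 1 + 0 = 4
distinct = 36 − 4 = 32

32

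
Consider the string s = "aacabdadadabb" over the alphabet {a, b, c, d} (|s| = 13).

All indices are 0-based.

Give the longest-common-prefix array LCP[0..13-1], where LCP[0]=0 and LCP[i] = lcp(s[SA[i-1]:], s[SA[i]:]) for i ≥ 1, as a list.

rank | idx | suffix
   0 |   0 | aacabdadadabb
   1 |  10 | abb
   2 |   3 | abdadadabb
   3 |   1 | acabdadadabb
   4 |   8 | adabb
   5 |   6 | adadabb
   6 |  12 | b
   7 |  11 | bb
   8 |   4 | bdadadabb
   9 |   2 | cabdadadabb
  10 |   9 | dabb
  11 |   7 | dadabb
  12 |   5 | dadadabb

SA = [0, 10, 3, 1, 8, 6, 12, 11, 4, 2, 9, 7, 5]
rank  pair      lcp
   1  s[0:],s[10:]  1  'a'
   2  s[10:],s[3:]  2  'ab'
   3  s[3:],s[1:]  1  'a'
   4  s[1:],s[8:]  1  'a'
   5  s[8:],s[6:]  3  'ada'
   6  s[6:],s[12:]  0  ''
   7  s[12:],s[11:]  1  'b'
   8  s[11:],s[4:]  1  'b'
   9  s[4:],s[2:]  0  ''
  10  s[2:],s[9:]  0  ''
  11  s[9:],s[7:]  2  'da'
  12  s[7:],s[5:]  4  'dada'

[0, 1, 2, 1, 1, 3, 0, 1, 1, 0, 0, 2, 4]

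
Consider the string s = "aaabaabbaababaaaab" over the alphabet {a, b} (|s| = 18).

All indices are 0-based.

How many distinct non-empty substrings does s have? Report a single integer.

129

rank | idx | suffix
   0 |  13 | aaaab
   1 |  14 | aaab
   2 |   0 | aaabaabbaababaaaab
   3 |  15 | aab
   4 |   1 | aabaabbaababaaaab
   5 |   8 | aababaaaab
   6 |   4 | aabbaababaaaab
   7 |  16 | ab
   8 |  11 | abaaaab
   9 |   2 | abaabbaababaaaab
  10 |   9 | ababaaaab
  11 |   5 | abbaababaaaab
  12 |  17 | b
  13 |  12 | baaaab
  14 |   7 | baababaaaab
  15 |   3 | baabbaababaaaab
  16 |  10 | babaaaab
  17 |   6 | bbaababaaaab

SA = [13, 14, 0, 15, 1, 8, 4, 16, 11, 2, 9, 5, 17, 12, 7, 3, 10, 6]
rank  pair      lcp
   1  s[13:],s[14:]  3  'aaa'
   2  s[14:],s[0:]  4  'aaab'
   3  s[0:],s[15:]  2  'aa'
   4  s[15:],s[1:]  3  'aab'
   5  s[1:],s[8:]  4  'aaba'
   6  s[8:],s[4:]  3  'aab'
   7  s[4:],s[16:]  1  'a'
   8  s[16:],s[11:]  2  'ab'
   9  s[11:],s[2:]  4  'abaa'
  10  s[2:],s[9:]  3  'aba'
  11  s[9:],s[5:]  2  'ab'
  12  s[5:],s[17:]  0  ''
  13  s[17:],s[12:]  1  'b'
  14  s[12:],s[7:]  3  'baa'
  15  s[7:],s[3:]  4  'baab'
  16  s[3:],s[10:]  2  'ba'
  17  s[10:],s[6:]  1  'b'

n(n+1)/2 = 18·19/2 = 171
Σ LCP = 0 + 3 + 4 + 2 + 3 + 4 + 3 + 1 + 2 + 4 + 3 + 2 + 0 + 1 + 3 + 4 + 2 + 1 = 42
distinct = 171 − 42 = 129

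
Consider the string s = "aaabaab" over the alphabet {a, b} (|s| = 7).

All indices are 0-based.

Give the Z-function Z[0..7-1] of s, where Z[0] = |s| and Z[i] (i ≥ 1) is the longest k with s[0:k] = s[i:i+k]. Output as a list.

Z[0]=7
i=1: fresh scan; Z[1]=2 scan→box=[1,3)
i=2: min(r-i=1, Z[1]=2)=1; Z[2]=1
i=3: fresh scan; Z[3]=0
i=4: fresh scan; Z[4]=2 scan→box=[4,6)
i=5: min(r-i=1, Z[1]=2)=1; Z[5]=1
i=6: fresh scan; Z[6]=0

[7, 2, 1, 0, 2, 1, 0]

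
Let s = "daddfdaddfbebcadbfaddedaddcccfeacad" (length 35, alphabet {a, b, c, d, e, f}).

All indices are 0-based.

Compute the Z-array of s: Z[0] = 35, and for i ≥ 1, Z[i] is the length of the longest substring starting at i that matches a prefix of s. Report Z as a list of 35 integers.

Z[0]=35
i=1: outside box; Z[1]=0
i=2: outside box; Z[2]=1 grow→box=[2,3)
i=3: outside box; Z[3]=1 grow→box=[3,4)
i=4: outside box; Z[4]=0
i=5: outside box; Z[5]=5 grow→box=[5,10)
i=6: min(r-i=4, Z[1]=0)=0; Z[6]=0
i=7: min(r-i=3, Z[2]=1)=1; Z[7]=1
i=8: min(r-i=2, Z[3]=1)=1; Z[8]=1
i=9: min(r-i=1, Z[4]=0)=0; Z[9]=0
i=10: outside box; Z[10]=0
i=11: outside box; Z[11]=0
i=12: outside box; Z[12]=0
i=13: outside box; Z[13]=0
i=14: outside box; Z[14]=0
i=15: outside box; Z[15]=1 grow→box=[15,16)
i=16: outside box; Z[16]=0
i=17: outside box; Z[17]=0
i=18: outside box; Z[18]=0
i=19: outside box; Z[19]=1 grow→box=[19,20)
i=20: outside box; Z[20]=1 grow→box=[20,21)
i=21: outside box; Z[21]=0
i=22: outside box; Z[22]=4 grow→box=[22,26)
i=23: min(r-i=3, Z[1]=0)=0; Z[23]=0
i=24: min(r-i=2, Z[2]=1)=1; Z[24]=1
i=25: min(r-i=1, Z[3]=1)=1; Z[25]=1
i=26: outside box; Z[26]=0
i=27: outside box; Z[27]=0
i=28: outside box; Z[28]=0
i=29: outside box; Z[29]=0
i=30: outside box; Z[30]=0
i=31: outside box; Z[31]=0
i=32: outside box; Z[32]=0
i=33: outside box; Z[33]=0
i=34: outside box; Z[34]=1 grow→box=[34,35)

[35, 0, 1, 1, 0, 5, 0, 1, 1, 0, 0, 0, 0, 0, 0, 1, 0, 0, 0, 1, 1, 0, 4, 0, 1, 1, 0, 0, 0, 0, 0, 0, 0, 0, 1]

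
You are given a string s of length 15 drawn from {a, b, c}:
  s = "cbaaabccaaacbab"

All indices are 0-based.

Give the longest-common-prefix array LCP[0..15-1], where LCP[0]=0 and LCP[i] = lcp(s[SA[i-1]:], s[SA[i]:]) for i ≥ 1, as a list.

sorted suffixes:
  #0 SA[0]=2  'aaabccaaacbab'
  #1 SA[1]=8  'aaacbab'
  #2 SA[2]=3  'aabccaaacbab'
  #3 SA[3]=9  'aacbab'
  #4 SA[4]=13  'ab'
  #5 SA[5]=4  'abccaaacbab'
  #6 SA[6]=10  'acbab'
  #7 SA[7]=14  'b'
  #8 SA[8]=1  'baaabccaaacbab'
  #9 SA[9]=12  'bab'
  #10 SA[10]=5  'bccaaacbab'
  #11 SA[11]=7  'caaacbab'
  #12 SA[12]=0  'cbaaabccaaacbab'
  #13 SA[13]=11  'cbab'
  #14 SA[14]=6  'ccaaacbab'

SA = [2, 8, 3, 9, 13, 4, 10, 14, 1, 12, 5, 7, 0, 11, 6]
[i] adj suffixes → lcp
  [1] 2/8 → 3 ('aaa')
  [2] 8/3 → 2 ('aa')
  [3] 3/9 → 2 ('aa')
  [4] 9/13 → 1 ('a')
  [5] 13/4 → 2 ('ab')
  [6] 4/10 → 1 ('a')
  [7] 10/14 → 0 ('')
  [8] 14/1 → 1 ('b')
  [9] 1/12 → 2 ('ba')
  [10] 12/5 → 1 ('b')
  [11] 5/7 → 0 ('')
  [12] 7/0 → 1 ('c')
  [13] 0/11 → 3 ('cba')
  [14] 11/6 → 1 ('c')

[0, 3, 2, 2, 1, 2, 1, 0, 1, 2, 1, 0, 1, 3, 1]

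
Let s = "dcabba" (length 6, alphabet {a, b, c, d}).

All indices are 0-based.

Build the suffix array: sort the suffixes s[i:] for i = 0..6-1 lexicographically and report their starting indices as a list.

[5, 2, 4, 3, 1, 0]

rank→(start, suffix):
  0 → (5, 'a')
  1 → (2, 'abba')
  2 → (4, 'ba')
  3 → (3, 'bba')
  4 → (1, 'cabba')
  5 → (0, 'dcabba')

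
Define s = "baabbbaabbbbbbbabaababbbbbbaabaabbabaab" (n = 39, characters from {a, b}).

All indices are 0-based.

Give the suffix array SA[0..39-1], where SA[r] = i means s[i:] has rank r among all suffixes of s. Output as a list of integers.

[36, 27, 17, 30, 1, 6, 37, 34, 15, 28, 18, 31, 2, 20, 7, 38, 35, 26, 16, 29, 0, 5, 33, 14, 19, 25, 4, 32, 13, 24, 3, 12, 23, 11, 22, 10, 21, 9, 8]

sorted suffixes:
  #0 SA[0]=36  'aab'
  #1 SA[1]=27  'aabaabbabaab'
  #2 SA[2]=17  'aababbbbbbaabaabbabaab'
  #3 SA[3]=30  'aabbabaab'
  #4 SA[4]=1  'aabbbaabbbbbbbabaababbbbbbaabaabbabaab'
  #5 SA[5]=6  'aabbbbbbbabaababbbbbbaabaabbabaab'
  #6 SA[6]=37  'ab'
  #7 SA[7]=34  'abaab'
  #8 SA[8]=15  'abaababbbbbbaabaabbabaab'
  #9 SA[9]=28  'abaabbabaab'
  #10 SA[10]=18  'ababbbbbbaabaabbabaab'
  #11 SA[11]=31  'abbabaab'
  #12 SA[12]=2  'abbbaabbbbbbbabaababbbbbbaabaabbabaab'
  #13 SA[13]=20  'abbbbbbaabaabbabaab'
  #14 SA[14]=7  'abbbbbbbabaababbbbbbaabaabbabaab'
  #15 SA[15]=38  'b'
  #16 SA[16]=35  'baab'
  #17 SA[17]=26  'baabaabbabaab'
  #18 SA[18]=16  'baababbbbbbaabaabbabaab'
  #19 SA[19]=29  'baabbabaab'
  #20 SA[20]=0  'baabbbaabbbbbbbabaababbbbbbaabaabbabaab'
  #21 SA[21]=5  'baabbbbbbbabaababbbbbbaabaabbabaab'
  #22 SA[22]=33  'babaab'
  #23 SA[23]=14  'babaababbbbbbaabaabbabaab'
  #24 SA[24]=19  'babbbbbbaabaabbabaab'
  #25 SA[25]=25  'bbaabaabbabaab'
  #26 SA[26]=4  'bbaabbbbbbbabaababbbbbbaabaabbabaab'
  #27 SA[27]=32  'bbabaab'
  #28 SA[28]=13  'bbabaababbbbbbaabaabbabaab'
  #29 SA[29]=24  'bbbaabaabbabaab'
  #30 SA[30]=3  'bbbaabbbbbbbabaababbbbbbaabaabbabaab'
  #31 SA[31]=12  'bbbabaababbbbbbaabaabbabaab'
  #32 SA[32]=23  'bbbbaabaabbabaab'
  #33 SA[33]=11  'bbbbabaababbbbbbaabaabbabaab'
  #34 SA[34]=22  'bbbbbaabaabbabaab'
  #35 SA[35]=10  'bbbbbabaababbbbbbaabaabbabaab'
  #36 SA[36]=21  'bbbbbbaabaabbabaab'
  #37 SA[37]=9  'bbbbbbabaababbbbbbaabaabbabaab'
  #38 SA[38]=8  'bbbbbbbabaababbbbbbaabaabbabaab'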